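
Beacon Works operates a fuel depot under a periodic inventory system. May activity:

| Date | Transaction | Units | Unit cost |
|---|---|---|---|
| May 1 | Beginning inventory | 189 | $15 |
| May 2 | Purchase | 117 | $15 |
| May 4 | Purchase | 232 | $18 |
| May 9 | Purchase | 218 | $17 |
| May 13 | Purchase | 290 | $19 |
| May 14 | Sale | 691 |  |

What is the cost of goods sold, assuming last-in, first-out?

May 14, 691 sold [LIFO — newest first]: 290 @ $19 + 218 @ $17 + 183 @ $18 = $12,510
Ending inventory: 189 @ $15 + 117 @ $15 + 49 @ $18 = $5,472

COGS = $12,510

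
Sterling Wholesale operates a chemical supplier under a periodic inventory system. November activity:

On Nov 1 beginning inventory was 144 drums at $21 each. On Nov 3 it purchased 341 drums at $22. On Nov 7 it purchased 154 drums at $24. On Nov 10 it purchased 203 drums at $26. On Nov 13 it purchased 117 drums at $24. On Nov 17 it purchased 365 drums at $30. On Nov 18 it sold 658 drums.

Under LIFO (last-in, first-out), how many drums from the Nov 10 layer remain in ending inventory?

Nov 18, 658 sold [LIFO — newest first]: 365 @ $30 + 117 @ $24 + 176 @ $26 = $18,334
Ending inventory: 144 @ $21 + 341 @ $22 + 154 @ $24 + 27 @ $26 = $14,924

27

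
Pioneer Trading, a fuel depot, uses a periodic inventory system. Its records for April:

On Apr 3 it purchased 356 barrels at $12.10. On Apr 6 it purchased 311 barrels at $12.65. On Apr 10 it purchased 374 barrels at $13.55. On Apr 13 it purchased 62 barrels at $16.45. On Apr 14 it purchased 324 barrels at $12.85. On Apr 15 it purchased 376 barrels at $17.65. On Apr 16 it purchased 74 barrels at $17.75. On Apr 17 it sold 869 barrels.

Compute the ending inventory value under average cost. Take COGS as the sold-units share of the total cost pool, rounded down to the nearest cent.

Apr 17, sell 869: 869/1877 × $26,442.65 → $12,242.22
Ending inventory (cost pool remaining) = $14,200.43
Check: goods available $26,442.65 = COGS $12,242.22 + ending $14,200.43

Ending inventory = $14,200.43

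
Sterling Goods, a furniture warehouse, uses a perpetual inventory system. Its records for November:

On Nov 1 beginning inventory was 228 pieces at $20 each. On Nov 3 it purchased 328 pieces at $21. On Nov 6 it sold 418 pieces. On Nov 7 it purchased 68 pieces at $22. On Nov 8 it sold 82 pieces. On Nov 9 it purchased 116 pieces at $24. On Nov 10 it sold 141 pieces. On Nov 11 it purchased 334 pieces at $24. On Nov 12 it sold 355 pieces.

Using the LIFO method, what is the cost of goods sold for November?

Nov 6, 418 sold [LIFO — newest first]: 328 @ $21 + 90 @ $20 = $8,688
Nov 8, 82 sold [LIFO — newest first]: 68 @ $22 + 14 @ $20 = $1,776
Nov 10, 141 sold [LIFO — newest first]: 116 @ $24 + 25 @ $20 = $3,284
Nov 12, 355 sold [LIFO — newest first]: 334 @ $24 + 21 @ $20 = $8,436
Total COGS = $8,688 + $1,776 + $3,284 + $8,436 = $22,184
Ending inventory: 78 @ $20 = $1,560

COGS = $22,184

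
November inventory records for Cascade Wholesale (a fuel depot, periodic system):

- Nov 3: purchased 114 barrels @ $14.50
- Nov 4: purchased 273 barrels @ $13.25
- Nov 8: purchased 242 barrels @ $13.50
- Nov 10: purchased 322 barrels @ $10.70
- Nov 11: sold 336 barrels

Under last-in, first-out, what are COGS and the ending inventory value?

COGS = $3,634.40; ending inventory = $8,348.25

Nov 11, 336 sold [LIFO — newest first]: 322 @ $10.70 + 14 @ $13.50 = $3,634.40
Ending inventory: 114 @ $14.50 + 273 @ $13.25 + 228 @ $13.50 = $8,348.25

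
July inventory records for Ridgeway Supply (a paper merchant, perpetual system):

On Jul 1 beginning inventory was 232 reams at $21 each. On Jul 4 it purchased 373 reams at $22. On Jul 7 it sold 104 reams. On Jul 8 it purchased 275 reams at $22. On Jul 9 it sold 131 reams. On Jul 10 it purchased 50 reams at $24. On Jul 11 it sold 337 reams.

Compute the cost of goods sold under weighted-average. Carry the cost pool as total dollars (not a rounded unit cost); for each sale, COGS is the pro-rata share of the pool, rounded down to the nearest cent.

After Jul 1: 232 on hand, pool $4,872.00 (≈ $21.0000 each)
After Jul 4: 605 on hand, pool $13,078.00 (≈ $21.6165 each)
Jul 7, sell 104: 104/605 × $13,078.00 → $2,248.11
After Jul 8: 776 on hand, pool $16,879.89 (≈ $21.7524 each)
Jul 9, sell 131: 131/776 × $16,879.89 → $2,849.56
After Jul 10: 695 on hand, pool $15,230.33 (≈ $21.9141 each)
Jul 11, sell 337: 337/695 × $15,230.33 → $7,385.06
Total COGS = $2,248.11 + $2,849.56 + $7,385.06 = $12,482.73
Ending inventory (cost pool remaining) = $7,845.27

COGS = $12,482.73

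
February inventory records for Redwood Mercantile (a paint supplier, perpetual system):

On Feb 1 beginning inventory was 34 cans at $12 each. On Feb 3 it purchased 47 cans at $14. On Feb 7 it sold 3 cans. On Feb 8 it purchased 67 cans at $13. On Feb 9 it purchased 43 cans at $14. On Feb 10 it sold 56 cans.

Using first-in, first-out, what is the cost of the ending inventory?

Feb 7, 3 sold [FIFO — oldest first]: 3 @ $12 = $36
Feb 10, 56 sold [FIFO — oldest first]: 31 @ $12 + 25 @ $14 = $722
Total COGS = $36 + $722 = $758
Ending inventory: 22 @ $14 + 67 @ $13 + 43 @ $14 = $1,781

Ending inventory = $1,781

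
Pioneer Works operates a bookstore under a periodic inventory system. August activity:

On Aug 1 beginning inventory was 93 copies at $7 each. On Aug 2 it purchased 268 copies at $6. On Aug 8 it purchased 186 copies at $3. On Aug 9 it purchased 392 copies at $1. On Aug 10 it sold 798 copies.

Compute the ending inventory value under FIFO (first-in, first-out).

Aug 10, 798 sold [FIFO — oldest first]: 93 @ $7 + 268 @ $6 + 186 @ $3 + 251 @ $1 = $3,068
Ending inventory: 141 @ $1 = $141
Check: goods available $3,209 = COGS $3,068 + ending $141

Ending inventory = $141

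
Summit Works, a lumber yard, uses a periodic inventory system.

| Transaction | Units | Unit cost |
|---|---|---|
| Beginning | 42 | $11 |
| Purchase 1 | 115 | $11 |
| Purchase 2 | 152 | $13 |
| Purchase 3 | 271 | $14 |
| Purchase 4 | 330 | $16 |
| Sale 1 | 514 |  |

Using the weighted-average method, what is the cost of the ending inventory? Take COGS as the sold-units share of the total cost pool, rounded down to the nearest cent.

Sale 1, sell 514: 514/910 × $12,777.00 → $7,216.89
Ending inventory (cost pool remaining) = $5,560.11

Ending inventory = $5,560.11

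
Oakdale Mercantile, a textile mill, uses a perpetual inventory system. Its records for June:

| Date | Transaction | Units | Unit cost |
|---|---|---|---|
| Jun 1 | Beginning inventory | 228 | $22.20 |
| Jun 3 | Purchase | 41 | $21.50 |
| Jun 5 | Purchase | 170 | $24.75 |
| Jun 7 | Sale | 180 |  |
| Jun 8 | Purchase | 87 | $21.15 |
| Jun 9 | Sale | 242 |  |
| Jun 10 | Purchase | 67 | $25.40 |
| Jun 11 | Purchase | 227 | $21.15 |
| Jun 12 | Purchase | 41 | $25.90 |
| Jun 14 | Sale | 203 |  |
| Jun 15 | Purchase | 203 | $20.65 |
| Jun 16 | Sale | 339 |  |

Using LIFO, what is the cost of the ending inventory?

Ending inventory = $2,220.00

Jun 7, 180 sold [LIFO — newest first]: 170 @ $24.75 + 10 @ $21.50 = $4,422.50
Jun 9, 242 sold [LIFO — newest first]: 87 @ $21.15 + 31 @ $21.50 + 124 @ $22.20 = $5,259.35
Jun 14, 203 sold [LIFO — newest first]: 41 @ $25.90 + 162 @ $21.15 = $4,488.20
Jun 16, 339 sold [LIFO — newest first]: 203 @ $20.65 + 65 @ $21.15 + 67 @ $25.40 + 4 @ $22.20 = $7,357.30
Total COGS = $4,422.50 + $5,259.35 + $4,488.20 + $7,357.30 = $21,527.35
Ending inventory: 100 @ $22.20 = $2,220.00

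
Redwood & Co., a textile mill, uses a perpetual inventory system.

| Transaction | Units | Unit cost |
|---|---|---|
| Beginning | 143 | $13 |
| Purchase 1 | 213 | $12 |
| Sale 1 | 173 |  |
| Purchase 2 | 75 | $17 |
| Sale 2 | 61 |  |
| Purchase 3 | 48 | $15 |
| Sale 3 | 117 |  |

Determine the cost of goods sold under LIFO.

Sale 1 (173) [LIFO — newest first]: 173 @ $12 = $2,076
Sale 2 (61) [LIFO — newest first]: 61 @ $17 = $1,037
Sale 3 (117) [LIFO — newest first]: 48 @ $15 + 14 @ $17 + 40 @ $12 + 15 @ $13 = $1,633
Total COGS = $2,076 + $1,037 + $1,633 = $4,746
Ending inventory: 128 @ $13 = $1,664
Check: goods available $6,410 = COGS $4,746 + ending $1,664

COGS = $4,746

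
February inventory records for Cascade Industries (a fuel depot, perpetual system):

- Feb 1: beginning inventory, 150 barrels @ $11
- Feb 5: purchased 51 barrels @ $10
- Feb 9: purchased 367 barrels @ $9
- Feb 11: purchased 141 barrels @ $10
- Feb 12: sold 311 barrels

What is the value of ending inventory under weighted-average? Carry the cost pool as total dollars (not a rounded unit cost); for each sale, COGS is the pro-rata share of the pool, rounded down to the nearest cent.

Ending inventory = $3,858.19

After Feb 1: 150 on hand, pool $1,650.00 (≈ $11.0000 each)
After Feb 5: 201 on hand, pool $2,160.00 (≈ $10.7463 each)
After Feb 9: 568 on hand, pool $5,463.00 (≈ $9.6180 each)
After Feb 11: 709 on hand, pool $6,873.00 (≈ $9.6939 each)
Feb 12, sell 311: 311/709 × $6,873.00 → $3,014.81
Ending inventory (cost pool remaining) = $3,858.19
Check: goods available $6,873.00 = COGS $3,014.81 + ending $3,858.19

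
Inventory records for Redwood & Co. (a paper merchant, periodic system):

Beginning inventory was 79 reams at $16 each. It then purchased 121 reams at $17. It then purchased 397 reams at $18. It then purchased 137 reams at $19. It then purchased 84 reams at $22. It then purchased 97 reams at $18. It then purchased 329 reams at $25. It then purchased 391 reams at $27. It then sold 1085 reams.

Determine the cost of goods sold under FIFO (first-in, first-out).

Sale 1 (1085) [FIFO — oldest first]: 79 @ $16 + 121 @ $17 + 397 @ $18 + 137 @ $19 + 84 @ $22 + 97 @ $18 + 170 @ $25 = $20,914
Ending inventory: 159 @ $25 + 391 @ $27 = $14,532
Check: goods available $35,446 = COGS $20,914 + ending $14,532

COGS = $20,914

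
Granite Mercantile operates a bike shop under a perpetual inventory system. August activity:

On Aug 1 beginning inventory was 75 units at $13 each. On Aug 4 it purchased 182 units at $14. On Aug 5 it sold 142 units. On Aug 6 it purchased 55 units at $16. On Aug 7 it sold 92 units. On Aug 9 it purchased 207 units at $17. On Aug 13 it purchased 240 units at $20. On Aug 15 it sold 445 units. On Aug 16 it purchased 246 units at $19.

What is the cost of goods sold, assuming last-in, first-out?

COGS = $11,671

Aug 5, 142 sold [LIFO — newest first]: 142 @ $14 = $1,988
Aug 7, 92 sold [LIFO — newest first]: 55 @ $16 + 37 @ $14 = $1,398
Aug 15, 445 sold [LIFO — newest first]: 240 @ $20 + 205 @ $17 = $8,285
Total COGS = $1,988 + $1,398 + $8,285 = $11,671
Ending inventory: 75 @ $13 + 3 @ $14 + 2 @ $17 + 246 @ $19 = $5,725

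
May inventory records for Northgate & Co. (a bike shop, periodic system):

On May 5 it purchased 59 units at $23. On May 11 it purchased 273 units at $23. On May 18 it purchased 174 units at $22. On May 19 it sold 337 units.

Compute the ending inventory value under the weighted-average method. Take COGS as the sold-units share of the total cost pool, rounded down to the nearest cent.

May 19, sell 337: 337/506 × $11,464.00 → $7,635.11
Ending inventory (cost pool remaining) = $3,828.89
Check: goods available $11,464.00 = COGS $7,635.11 + ending $3,828.89

Ending inventory = $3,828.89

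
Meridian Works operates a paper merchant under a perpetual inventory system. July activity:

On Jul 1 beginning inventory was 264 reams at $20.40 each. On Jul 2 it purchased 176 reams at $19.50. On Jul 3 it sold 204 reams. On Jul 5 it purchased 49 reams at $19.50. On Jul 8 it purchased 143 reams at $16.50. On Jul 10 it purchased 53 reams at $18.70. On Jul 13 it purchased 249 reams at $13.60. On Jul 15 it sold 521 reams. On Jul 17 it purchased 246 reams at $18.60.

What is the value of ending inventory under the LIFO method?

Jul 3, 204 sold [LIFO — newest first]: 176 @ $19.50 + 28 @ $20.40 = $4,003.20
Jul 15, 521 sold [LIFO — newest first]: 249 @ $13.60 + 53 @ $18.70 + 143 @ $16.50 + 49 @ $19.50 + 27 @ $20.40 = $8,243.30
Total COGS = $4,003.20 + $8,243.30 = $12,246.50
Ending inventory: 209 @ $20.40 + 246 @ $18.60 = $8,839.20

Ending inventory = $8,839.20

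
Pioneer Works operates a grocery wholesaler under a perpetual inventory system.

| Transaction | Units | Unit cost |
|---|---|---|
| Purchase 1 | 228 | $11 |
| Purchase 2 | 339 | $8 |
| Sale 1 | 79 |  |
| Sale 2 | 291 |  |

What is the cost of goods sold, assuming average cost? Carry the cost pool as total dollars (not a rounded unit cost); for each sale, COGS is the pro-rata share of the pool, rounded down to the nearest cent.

COGS = $3,406.34

After Purchase 1: 228 on hand, pool $2,508.00 (≈ $11.0000 each)
After Purchase 2: 567 on hand, pool $5,220.00 (≈ $9.2063 each)
Sale 1, sell 79: 79/567 × $5,220.00 → $727.30
Sale 2, sell 291: 291/488 × $4,492.70 → $2,679.04
Total COGS = $727.30 + $2,679.04 = $3,406.34
Ending inventory (cost pool remaining) = $1,813.66
Check: goods available $5,220.00 = COGS $3,406.34 + ending $1,813.66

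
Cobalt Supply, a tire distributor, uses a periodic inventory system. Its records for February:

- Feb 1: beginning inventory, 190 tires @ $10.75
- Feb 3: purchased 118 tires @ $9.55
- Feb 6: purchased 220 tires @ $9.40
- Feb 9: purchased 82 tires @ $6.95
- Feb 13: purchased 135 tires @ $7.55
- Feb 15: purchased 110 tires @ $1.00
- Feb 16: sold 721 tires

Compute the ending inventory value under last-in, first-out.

Ending inventory = $1,440.50

Feb 16, 721 sold [LIFO — newest first]: 110 @ $1.00 + 135 @ $7.55 + 82 @ $6.95 + 220 @ $9.40 + 118 @ $9.55 + 56 @ $10.75 = $5,496.05
Ending inventory: 134 @ $10.75 = $1,440.50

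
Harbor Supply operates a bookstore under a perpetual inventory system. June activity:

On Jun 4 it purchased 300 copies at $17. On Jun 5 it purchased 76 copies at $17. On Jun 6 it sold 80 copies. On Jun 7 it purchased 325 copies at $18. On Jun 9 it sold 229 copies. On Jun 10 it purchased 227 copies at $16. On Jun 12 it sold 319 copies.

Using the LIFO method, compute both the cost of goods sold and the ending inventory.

Jun 6, 80 sold [LIFO — newest first]: 76 @ $17 + 4 @ $17 = $1,360
Jun 9, 229 sold [LIFO — newest first]: 229 @ $18 = $4,122
Jun 12, 319 sold [LIFO — newest first]: 227 @ $16 + 92 @ $18 = $5,288
Total COGS = $1,360 + $4,122 + $5,288 = $10,770
Ending inventory: 296 @ $17 + 4 @ $18 = $5,104

COGS = $10,770; ending inventory = $5,104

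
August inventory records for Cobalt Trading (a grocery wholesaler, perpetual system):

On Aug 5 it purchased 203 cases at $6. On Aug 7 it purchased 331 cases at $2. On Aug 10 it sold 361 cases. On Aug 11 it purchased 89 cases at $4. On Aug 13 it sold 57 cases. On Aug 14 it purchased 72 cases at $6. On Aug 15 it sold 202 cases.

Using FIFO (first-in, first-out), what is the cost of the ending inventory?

Ending inventory = $444

Aug 10, 361 sold [FIFO — oldest first]: 203 @ $6 + 158 @ $2 = $1,534
Aug 13, 57 sold [FIFO — oldest first]: 57 @ $2 = $114
Aug 15, 202 sold [FIFO — oldest first]: 116 @ $2 + 86 @ $4 = $576
Total COGS = $1,534 + $114 + $576 = $2,224
Ending inventory: 3 @ $4 + 72 @ $6 = $444
Check: goods available $2,668 = COGS $2,224 + ending $444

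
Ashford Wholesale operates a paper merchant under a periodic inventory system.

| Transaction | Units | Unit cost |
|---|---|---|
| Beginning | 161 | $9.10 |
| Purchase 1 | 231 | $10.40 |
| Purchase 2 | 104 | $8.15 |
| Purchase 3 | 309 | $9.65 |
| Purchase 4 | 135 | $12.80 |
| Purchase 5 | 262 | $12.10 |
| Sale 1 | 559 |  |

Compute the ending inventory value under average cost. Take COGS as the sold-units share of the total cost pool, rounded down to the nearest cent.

Sale 1, sell 559: 559/1202 × $12,595.15 → $5,857.47
Ending inventory (cost pool remaining) = $6,737.68

Ending inventory = $6,737.68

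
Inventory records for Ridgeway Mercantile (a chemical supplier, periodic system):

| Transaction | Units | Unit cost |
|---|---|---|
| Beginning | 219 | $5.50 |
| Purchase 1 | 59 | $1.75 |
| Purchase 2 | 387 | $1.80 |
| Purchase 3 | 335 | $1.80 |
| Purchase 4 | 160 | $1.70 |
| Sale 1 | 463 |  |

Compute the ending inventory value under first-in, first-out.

Sale 1 (463) [FIFO — oldest first]: 219 @ $5.50 + 59 @ $1.75 + 185 @ $1.80 = $1,640.75
Ending inventory: 202 @ $1.80 + 335 @ $1.80 + 160 @ $1.70 = $1,238.60
Check: goods available $2,879.35 = COGS $1,640.75 + ending $1,238.60

Ending inventory = $1,238.60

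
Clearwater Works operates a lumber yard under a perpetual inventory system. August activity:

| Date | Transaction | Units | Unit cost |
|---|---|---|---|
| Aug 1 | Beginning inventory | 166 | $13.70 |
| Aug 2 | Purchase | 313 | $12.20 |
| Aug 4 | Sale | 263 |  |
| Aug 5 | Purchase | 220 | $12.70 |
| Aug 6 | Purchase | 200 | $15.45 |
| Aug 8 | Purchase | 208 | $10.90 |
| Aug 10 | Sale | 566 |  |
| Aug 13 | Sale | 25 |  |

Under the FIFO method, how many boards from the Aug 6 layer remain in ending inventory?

Aug 4, 263 sold [FIFO — oldest first]: 166 @ $13.70 + 97 @ $12.20 = $3,457.60
Aug 10, 566 sold [FIFO — oldest first]: 216 @ $12.20 + 220 @ $12.70 + 130 @ $15.45 = $7,437.70
Aug 13, 25 sold [FIFO — oldest first]: 25 @ $15.45 = $386.25
Total COGS = $3,457.60 + $7,437.70 + $386.25 = $11,281.55
Ending inventory: 45 @ $15.45 + 208 @ $10.90 = $2,962.45
Check: goods available $14,244.00 = COGS $11,281.55 + ending $2,962.45

45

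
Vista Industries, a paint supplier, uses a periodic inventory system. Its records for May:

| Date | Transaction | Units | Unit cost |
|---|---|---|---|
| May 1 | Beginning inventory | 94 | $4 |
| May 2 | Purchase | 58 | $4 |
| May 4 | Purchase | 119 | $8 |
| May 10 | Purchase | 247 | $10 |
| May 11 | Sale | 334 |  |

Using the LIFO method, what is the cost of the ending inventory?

Ending inventory = $864

May 11, 334 sold [LIFO — newest first]: 247 @ $10 + 87 @ $8 = $3,166
Ending inventory: 94 @ $4 + 58 @ $4 + 32 @ $8 = $864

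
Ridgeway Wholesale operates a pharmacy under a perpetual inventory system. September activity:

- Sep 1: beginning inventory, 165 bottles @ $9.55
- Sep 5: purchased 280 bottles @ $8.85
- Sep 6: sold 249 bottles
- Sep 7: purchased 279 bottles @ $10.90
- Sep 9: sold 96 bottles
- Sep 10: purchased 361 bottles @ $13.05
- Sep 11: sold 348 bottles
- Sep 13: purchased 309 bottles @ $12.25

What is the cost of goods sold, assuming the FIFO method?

Sep 6, 249 sold [FIFO — oldest first]: 165 @ $9.55 + 84 @ $8.85 = $2,319.15
Sep 9, 96 sold [FIFO — oldest first]: 96 @ $8.85 = $849.60
Sep 11, 348 sold [FIFO — oldest first]: 100 @ $8.85 + 248 @ $10.90 = $3,588.20
Total COGS = $2,319.15 + $849.60 + $3,588.20 = $6,756.95
Ending inventory: 31 @ $10.90 + 361 @ $13.05 + 309 @ $12.25 = $8,834.20
Check: goods available $15,591.15 = COGS $6,756.95 + ending $8,834.20

COGS = $6,756.95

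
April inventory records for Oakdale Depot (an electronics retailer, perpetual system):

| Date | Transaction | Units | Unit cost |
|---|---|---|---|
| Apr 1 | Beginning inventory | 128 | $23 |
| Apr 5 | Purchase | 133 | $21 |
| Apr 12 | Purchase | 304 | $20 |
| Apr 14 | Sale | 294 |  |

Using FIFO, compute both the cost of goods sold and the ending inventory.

Apr 14, 294 sold [FIFO — oldest first]: 128 @ $23 + 133 @ $21 + 33 @ $20 = $6,397
Ending inventory: 271 @ $20 = $5,420
Check: goods available $11,817 = COGS $6,397 + ending $5,420

COGS = $6,397; ending inventory = $5,420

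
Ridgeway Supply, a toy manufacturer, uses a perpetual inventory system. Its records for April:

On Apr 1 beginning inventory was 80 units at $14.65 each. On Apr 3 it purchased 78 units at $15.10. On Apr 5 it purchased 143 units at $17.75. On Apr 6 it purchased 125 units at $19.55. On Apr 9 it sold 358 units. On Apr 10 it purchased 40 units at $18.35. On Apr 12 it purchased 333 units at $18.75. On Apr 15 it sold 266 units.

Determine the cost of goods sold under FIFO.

Apr 9, 358 sold [FIFO — oldest first]: 80 @ $14.65 + 78 @ $15.10 + 143 @ $17.75 + 57 @ $19.55 = $6,002.40
Apr 15, 266 sold [FIFO — oldest first]: 68 @ $19.55 + 40 @ $18.35 + 158 @ $18.75 = $5,025.90
Total COGS = $6,002.40 + $5,025.90 = $11,028.30
Ending inventory: 175 @ $18.75 = $3,281.25

COGS = $11,028.30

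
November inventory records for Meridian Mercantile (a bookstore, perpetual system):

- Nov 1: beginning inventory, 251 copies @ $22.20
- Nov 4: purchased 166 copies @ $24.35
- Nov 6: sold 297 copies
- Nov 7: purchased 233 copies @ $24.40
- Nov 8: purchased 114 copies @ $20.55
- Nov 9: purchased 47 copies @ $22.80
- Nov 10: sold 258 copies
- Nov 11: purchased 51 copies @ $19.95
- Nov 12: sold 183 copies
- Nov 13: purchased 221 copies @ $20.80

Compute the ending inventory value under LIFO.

Nov 6, 297 sold [LIFO — newest first]: 166 @ $24.35 + 131 @ $22.20 = $6,950.30
Nov 10, 258 sold [LIFO — newest first]: 47 @ $22.80 + 114 @ $20.55 + 97 @ $24.40 = $5,781.10
Nov 12, 183 sold [LIFO — newest first]: 51 @ $19.95 + 132 @ $24.40 = $4,238.25
Total COGS = $6,950.30 + $5,781.10 + $4,238.25 = $16,969.65
Ending inventory: 120 @ $22.20 + 4 @ $24.40 + 221 @ $20.80 = $7,358.40
Check: goods available $24,328.05 = COGS $16,969.65 + ending $7,358.40

Ending inventory = $7,358.40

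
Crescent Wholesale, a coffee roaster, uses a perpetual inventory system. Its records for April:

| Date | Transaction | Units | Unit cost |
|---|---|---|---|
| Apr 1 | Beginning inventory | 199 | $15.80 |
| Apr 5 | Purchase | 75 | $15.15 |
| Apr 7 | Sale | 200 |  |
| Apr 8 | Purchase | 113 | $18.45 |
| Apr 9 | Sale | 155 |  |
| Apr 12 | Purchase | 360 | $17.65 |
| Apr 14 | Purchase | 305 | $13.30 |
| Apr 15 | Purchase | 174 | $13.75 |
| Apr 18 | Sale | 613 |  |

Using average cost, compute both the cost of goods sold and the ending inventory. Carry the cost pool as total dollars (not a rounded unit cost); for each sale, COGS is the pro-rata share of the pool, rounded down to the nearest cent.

COGS = $15,211.62; ending inventory = $3,956.68

After Apr 1: 199 on hand, pool $3,144.20 (≈ $15.8000 each)
After Apr 5: 274 on hand, pool $4,280.45 (≈ $15.6221 each)
Apr 7, sell 200: 200/274 × $4,280.45 → $3,124.41
After Apr 8: 187 on hand, pool $3,240.89 (≈ $17.3310 each)
Apr 9, sell 155: 155/187 × $3,240.89 → $2,686.29
After Apr 12: 392 on hand, pool $6,908.60 (≈ $17.6240 each)
After Apr 14: 697 on hand, pool $10,965.10 (≈ $15.7319 each)
After Apr 15: 871 on hand, pool $13,357.60 (≈ $15.3359 each)
Apr 18, sell 613: 613/871 × $13,357.60 → $9,400.92
Total COGS = $3,124.41 + $2,686.29 + $9,400.92 = $15,211.62
Ending inventory (cost pool remaining) = $3,956.68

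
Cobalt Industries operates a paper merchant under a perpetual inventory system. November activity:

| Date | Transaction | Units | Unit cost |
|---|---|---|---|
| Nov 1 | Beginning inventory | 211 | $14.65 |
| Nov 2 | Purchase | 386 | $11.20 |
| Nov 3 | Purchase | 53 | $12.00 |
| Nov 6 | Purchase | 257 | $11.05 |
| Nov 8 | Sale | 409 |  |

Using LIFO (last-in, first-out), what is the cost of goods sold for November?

Nov 8, 409 sold [LIFO — newest first]: 257 @ $11.05 + 53 @ $12.00 + 99 @ $11.20 = $4,584.65
Ending inventory: 211 @ $14.65 + 287 @ $11.20 = $6,305.55

COGS = $4,584.65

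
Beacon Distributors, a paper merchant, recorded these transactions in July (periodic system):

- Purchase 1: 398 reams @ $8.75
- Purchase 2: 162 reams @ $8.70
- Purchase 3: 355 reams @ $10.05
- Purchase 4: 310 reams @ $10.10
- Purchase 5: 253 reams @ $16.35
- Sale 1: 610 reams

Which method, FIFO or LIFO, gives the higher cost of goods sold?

LIFO

FIFO COGS: 398 @ $8.75 + 162 @ $8.70 + 50 @ $10.05 = $5,394.40
LIFO COGS: 253 @ $16.35 + 310 @ $10.10 + 47 @ $10.05 = $7,739.90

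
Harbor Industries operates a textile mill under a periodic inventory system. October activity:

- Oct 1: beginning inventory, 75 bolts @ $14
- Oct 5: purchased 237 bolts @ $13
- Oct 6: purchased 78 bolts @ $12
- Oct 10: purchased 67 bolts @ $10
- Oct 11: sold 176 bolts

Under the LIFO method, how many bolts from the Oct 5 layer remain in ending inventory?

206

Oct 11, 176 sold [LIFO — newest first]: 67 @ $10 + 78 @ $12 + 31 @ $13 = $2,009
Ending inventory: 75 @ $14 + 206 @ $13 = $3,728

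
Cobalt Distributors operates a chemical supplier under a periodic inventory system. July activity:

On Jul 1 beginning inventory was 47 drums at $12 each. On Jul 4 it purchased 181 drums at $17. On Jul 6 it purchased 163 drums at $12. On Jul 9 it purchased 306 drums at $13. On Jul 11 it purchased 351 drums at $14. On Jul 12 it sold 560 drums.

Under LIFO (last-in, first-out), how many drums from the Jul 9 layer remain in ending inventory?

Jul 12, 560 sold [LIFO — newest first]: 351 @ $14 + 209 @ $13 = $7,631
Ending inventory: 47 @ $12 + 181 @ $17 + 163 @ $12 + 97 @ $13 = $6,858

97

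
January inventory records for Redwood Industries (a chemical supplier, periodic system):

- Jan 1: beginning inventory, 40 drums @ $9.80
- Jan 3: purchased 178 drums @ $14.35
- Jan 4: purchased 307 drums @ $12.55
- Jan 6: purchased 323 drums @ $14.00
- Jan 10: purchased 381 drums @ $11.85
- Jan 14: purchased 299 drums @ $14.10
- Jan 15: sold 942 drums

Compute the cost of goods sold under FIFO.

COGS = $12,435.05

Jan 15, 942 sold [FIFO — oldest first]: 40 @ $9.80 + 178 @ $14.35 + 307 @ $12.55 + 323 @ $14.00 + 94 @ $11.85 = $12,435.05
Ending inventory: 287 @ $11.85 + 299 @ $14.10 = $7,616.85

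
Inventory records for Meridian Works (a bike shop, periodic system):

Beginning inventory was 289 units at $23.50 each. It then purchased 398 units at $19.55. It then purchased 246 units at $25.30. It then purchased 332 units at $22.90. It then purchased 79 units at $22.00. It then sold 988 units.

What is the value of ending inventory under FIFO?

Sale 1 (988) [FIFO — oldest first]: 289 @ $23.50 + 398 @ $19.55 + 246 @ $25.30 + 55 @ $22.90 = $22,055.70
Ending inventory: 277 @ $22.90 + 79 @ $22.00 = $8,081.30

Ending inventory = $8,081.30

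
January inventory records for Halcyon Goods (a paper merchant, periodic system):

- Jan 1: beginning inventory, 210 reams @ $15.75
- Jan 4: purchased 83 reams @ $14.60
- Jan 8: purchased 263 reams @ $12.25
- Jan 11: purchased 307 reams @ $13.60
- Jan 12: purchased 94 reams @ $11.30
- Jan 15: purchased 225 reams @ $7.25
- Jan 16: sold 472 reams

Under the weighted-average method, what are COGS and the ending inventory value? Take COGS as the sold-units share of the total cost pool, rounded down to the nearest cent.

COGS = $5,833.99; ending inventory = $8,775.71

Jan 16, sell 472: 472/1182 × $14,609.70 → $5,833.99
Ending inventory (cost pool remaining) = $8,775.71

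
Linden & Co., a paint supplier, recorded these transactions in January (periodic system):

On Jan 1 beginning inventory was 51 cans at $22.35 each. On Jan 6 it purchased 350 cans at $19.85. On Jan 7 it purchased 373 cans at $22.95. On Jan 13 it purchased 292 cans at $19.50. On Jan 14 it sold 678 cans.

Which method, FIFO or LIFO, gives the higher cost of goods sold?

LIFO

FIFO COGS: 51 @ $22.35 + 350 @ $19.85 + 277 @ $22.95 = $14,444.50
LIFO COGS: 292 @ $19.50 + 373 @ $22.95 + 13 @ $19.85 = $14,512.40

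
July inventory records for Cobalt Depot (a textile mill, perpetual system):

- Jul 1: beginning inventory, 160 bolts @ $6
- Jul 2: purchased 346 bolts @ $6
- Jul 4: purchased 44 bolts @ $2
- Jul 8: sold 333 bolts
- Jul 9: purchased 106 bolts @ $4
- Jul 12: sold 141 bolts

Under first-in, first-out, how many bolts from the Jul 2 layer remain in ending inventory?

Jul 8, 333 sold [FIFO — oldest first]: 160 @ $6 + 173 @ $6 = $1,998
Jul 12, 141 sold [FIFO — oldest first]: 141 @ $6 = $846
Total COGS = $1,998 + $846 = $2,844
Ending inventory: 32 @ $6 + 44 @ $2 + 106 @ $4 = $704

32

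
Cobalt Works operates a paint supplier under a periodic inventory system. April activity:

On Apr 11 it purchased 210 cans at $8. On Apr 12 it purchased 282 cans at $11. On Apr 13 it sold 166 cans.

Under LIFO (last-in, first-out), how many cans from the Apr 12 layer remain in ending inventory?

Apr 13, 166 sold [LIFO — newest first]: 166 @ $11 = $1,826
Ending inventory: 210 @ $8 + 116 @ $11 = $2,956
Check: goods available $4,782 = COGS $1,826 + ending $2,956

116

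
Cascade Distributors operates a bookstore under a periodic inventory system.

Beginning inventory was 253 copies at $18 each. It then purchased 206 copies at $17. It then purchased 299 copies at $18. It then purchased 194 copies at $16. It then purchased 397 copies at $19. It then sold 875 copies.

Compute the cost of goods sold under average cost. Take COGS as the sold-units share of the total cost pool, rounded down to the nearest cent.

Sale 1, sell 875: 875/1349 × $24,085.00 → $15,622.22
Ending inventory (cost pool remaining) = $8,462.78

COGS = $15,622.22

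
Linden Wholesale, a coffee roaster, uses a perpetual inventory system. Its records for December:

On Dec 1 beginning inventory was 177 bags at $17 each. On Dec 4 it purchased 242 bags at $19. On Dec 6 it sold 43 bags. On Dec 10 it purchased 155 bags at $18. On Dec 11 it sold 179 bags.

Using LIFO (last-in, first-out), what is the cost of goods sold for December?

COGS = $4,063

Dec 6, 43 sold [LIFO — newest first]: 43 @ $19 = $817
Dec 11, 179 sold [LIFO — newest first]: 155 @ $18 + 24 @ $19 = $3,246
Total COGS = $817 + $3,246 = $4,063
Ending inventory: 177 @ $17 + 175 @ $19 = $6,334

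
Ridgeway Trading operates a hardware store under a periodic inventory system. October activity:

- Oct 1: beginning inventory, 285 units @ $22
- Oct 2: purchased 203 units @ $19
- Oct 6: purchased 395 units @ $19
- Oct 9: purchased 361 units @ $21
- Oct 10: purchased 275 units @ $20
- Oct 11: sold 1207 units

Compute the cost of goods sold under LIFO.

COGS = $23,930

Oct 11, 1207 sold [LIFO — newest first]: 275 @ $20 + 361 @ $21 + 395 @ $19 + 176 @ $19 = $23,930
Ending inventory: 285 @ $22 + 27 @ $19 = $6,783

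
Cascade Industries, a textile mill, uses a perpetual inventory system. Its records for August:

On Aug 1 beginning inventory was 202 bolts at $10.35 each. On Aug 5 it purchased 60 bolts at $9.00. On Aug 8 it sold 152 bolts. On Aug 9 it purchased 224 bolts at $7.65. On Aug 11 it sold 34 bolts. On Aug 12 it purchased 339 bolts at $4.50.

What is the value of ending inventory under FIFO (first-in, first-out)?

Ending inventory = $3,944.70

Aug 8, 152 sold [FIFO — oldest first]: 152 @ $10.35 = $1,573.20
Aug 11, 34 sold [FIFO — oldest first]: 34 @ $10.35 = $351.90
Total COGS = $1,573.20 + $351.90 = $1,925.10
Ending inventory: 16 @ $10.35 + 60 @ $9.00 + 224 @ $7.65 + 339 @ $4.50 = $3,944.70
Check: goods available $5,869.80 = COGS $1,925.10 + ending $3,944.70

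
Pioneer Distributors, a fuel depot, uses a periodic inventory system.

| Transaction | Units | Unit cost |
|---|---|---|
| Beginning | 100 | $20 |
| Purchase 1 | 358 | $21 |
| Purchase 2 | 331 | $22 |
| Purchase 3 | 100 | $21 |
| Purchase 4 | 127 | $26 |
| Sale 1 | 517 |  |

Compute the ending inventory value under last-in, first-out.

Sale 1 (517) [LIFO — newest first]: 127 @ $26 + 100 @ $21 + 290 @ $22 = $11,782
Ending inventory: 100 @ $20 + 358 @ $21 + 41 @ $22 = $10,420
Check: goods available $22,202 = COGS $11,782 + ending $10,420

Ending inventory = $10,420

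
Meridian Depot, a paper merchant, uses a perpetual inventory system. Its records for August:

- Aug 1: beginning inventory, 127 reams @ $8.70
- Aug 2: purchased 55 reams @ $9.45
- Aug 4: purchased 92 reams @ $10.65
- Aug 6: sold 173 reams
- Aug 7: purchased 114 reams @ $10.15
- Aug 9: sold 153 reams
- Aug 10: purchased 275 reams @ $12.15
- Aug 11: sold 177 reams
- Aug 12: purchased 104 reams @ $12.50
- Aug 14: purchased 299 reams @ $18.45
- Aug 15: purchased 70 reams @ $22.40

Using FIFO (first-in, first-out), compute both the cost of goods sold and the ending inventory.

COGS = $5,158.80; ending inventory = $10,328.55

Aug 6, 173 sold [FIFO — oldest first]: 127 @ $8.70 + 46 @ $9.45 = $1,539.60
Aug 9, 153 sold [FIFO — oldest first]: 9 @ $9.45 + 92 @ $10.65 + 52 @ $10.15 = $1,592.65
Aug 11, 177 sold [FIFO — oldest first]: 62 @ $10.15 + 115 @ $12.15 = $2,026.55
Total COGS = $1,539.60 + $1,592.65 + $2,026.55 = $5,158.80
Ending inventory: 160 @ $12.15 + 104 @ $12.50 + 299 @ $18.45 + 70 @ $22.40 = $10,328.55
Check: goods available $15,487.35 = COGS $5,158.80 + ending $10,328.55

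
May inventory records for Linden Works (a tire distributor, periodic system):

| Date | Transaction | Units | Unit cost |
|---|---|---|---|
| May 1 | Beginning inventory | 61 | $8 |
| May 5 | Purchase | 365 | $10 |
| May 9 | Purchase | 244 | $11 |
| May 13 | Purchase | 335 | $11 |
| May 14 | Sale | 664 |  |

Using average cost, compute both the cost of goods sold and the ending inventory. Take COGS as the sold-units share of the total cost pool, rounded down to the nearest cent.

May 14, sell 664: 664/1005 × $10,507.00 → $6,941.93
Ending inventory (cost pool remaining) = $3,565.07

COGS = $6,941.93; ending inventory = $3,565.07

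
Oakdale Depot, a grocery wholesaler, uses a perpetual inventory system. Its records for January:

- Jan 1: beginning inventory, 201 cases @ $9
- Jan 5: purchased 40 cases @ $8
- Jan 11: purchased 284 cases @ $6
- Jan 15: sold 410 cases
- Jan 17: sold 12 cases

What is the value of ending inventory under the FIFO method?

Ending inventory = $618

Jan 15, 410 sold [FIFO — oldest first]: 201 @ $9 + 40 @ $8 + 169 @ $6 = $3,143
Jan 17, 12 sold [FIFO — oldest first]: 12 @ $6 = $72
Total COGS = $3,143 + $72 = $3,215
Ending inventory: 103 @ $6 = $618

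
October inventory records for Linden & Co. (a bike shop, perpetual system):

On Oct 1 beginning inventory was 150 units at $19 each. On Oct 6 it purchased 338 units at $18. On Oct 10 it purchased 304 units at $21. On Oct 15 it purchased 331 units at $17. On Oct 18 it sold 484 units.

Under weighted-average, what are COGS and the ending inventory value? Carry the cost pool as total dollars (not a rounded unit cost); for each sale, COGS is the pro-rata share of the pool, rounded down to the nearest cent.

COGS = $9,027.05; ending inventory = $11,917.95

After Oct 1: 150 on hand, pool $2,850.00 (≈ $19.0000 each)
After Oct 6: 488 on hand, pool $8,934.00 (≈ $18.3074 each)
After Oct 10: 792 on hand, pool $15,318.00 (≈ $19.3409 each)
After Oct 15: 1123 on hand, pool $20,945.00 (≈ $18.6509 each)
Oct 18, sell 484: 484/1123 × $20,945.00 → $9,027.05
Ending inventory (cost pool remaining) = $11,917.95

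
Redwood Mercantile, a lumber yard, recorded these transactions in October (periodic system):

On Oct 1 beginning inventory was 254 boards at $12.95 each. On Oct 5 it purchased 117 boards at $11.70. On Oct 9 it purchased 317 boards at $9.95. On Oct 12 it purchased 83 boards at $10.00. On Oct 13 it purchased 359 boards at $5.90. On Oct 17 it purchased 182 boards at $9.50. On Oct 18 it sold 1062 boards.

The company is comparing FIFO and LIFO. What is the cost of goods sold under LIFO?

COGS = $9,251.95

FIFO COGS: 254 @ $12.95 + 117 @ $11.70 + 317 @ $9.95 + 83 @ $10.00 + 291 @ $5.90 = $10,359.25
LIFO COGS: 182 @ $9.50 + 359 @ $5.90 + 83 @ $10.00 + 317 @ $9.95 + 117 @ $11.70 + 4 @ $12.95 = $9,251.95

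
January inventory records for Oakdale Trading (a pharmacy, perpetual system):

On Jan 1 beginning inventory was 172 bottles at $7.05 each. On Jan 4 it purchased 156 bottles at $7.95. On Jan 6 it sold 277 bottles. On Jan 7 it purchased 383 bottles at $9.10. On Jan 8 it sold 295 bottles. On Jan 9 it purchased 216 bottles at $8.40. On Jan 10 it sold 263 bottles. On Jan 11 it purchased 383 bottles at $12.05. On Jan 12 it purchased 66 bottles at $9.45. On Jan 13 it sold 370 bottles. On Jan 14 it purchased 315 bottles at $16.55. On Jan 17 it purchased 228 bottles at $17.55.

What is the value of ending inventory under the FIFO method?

Jan 6, 277 sold [FIFO — oldest first]: 172 @ $7.05 + 105 @ $7.95 = $2,047.35
Jan 8, 295 sold [FIFO — oldest first]: 51 @ $7.95 + 244 @ $9.10 = $2,625.85
Jan 10, 263 sold [FIFO — oldest first]: 139 @ $9.10 + 124 @ $8.40 = $2,306.50
Jan 13, 370 sold [FIFO — oldest first]: 92 @ $8.40 + 278 @ $12.05 = $4,122.70
Total COGS = $2,047.35 + $2,625.85 + $2,306.50 + $4,122.70 = $11,102.40
Ending inventory: 105 @ $12.05 + 66 @ $9.45 + 315 @ $16.55 + 228 @ $17.55 = $11,103.60

Ending inventory = $11,103.60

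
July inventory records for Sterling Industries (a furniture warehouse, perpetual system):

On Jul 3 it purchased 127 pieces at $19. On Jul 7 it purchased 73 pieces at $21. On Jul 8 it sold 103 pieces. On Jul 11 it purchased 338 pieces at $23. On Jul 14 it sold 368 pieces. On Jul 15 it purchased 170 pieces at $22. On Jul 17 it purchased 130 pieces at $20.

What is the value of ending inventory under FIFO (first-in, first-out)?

Ending inventory = $7,881

Jul 8, 103 sold [FIFO — oldest first]: 103 @ $19 = $1,957
Jul 14, 368 sold [FIFO — oldest first]: 24 @ $19 + 73 @ $21 + 271 @ $23 = $8,222
Total COGS = $1,957 + $8,222 = $10,179
Ending inventory: 67 @ $23 + 170 @ $22 + 130 @ $20 = $7,881
Check: goods available $18,060 = COGS $10,179 + ending $7,881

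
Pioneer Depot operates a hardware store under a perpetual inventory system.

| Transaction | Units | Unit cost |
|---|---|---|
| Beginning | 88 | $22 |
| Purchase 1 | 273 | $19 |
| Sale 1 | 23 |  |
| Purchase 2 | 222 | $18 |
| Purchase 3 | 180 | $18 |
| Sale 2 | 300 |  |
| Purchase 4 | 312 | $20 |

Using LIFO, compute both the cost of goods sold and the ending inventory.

Sale 1 (23) [LIFO — newest first]: 23 @ $19 = $437
Sale 2 (300) [LIFO — newest first]: 180 @ $18 + 120 @ $18 = $5,400
Total COGS = $437 + $5,400 = $5,837
Ending inventory: 88 @ $22 + 250 @ $19 + 102 @ $18 + 312 @ $20 = $14,762
Check: goods available $20,599 = COGS $5,837 + ending $14,762

COGS = $5,837; ending inventory = $14,762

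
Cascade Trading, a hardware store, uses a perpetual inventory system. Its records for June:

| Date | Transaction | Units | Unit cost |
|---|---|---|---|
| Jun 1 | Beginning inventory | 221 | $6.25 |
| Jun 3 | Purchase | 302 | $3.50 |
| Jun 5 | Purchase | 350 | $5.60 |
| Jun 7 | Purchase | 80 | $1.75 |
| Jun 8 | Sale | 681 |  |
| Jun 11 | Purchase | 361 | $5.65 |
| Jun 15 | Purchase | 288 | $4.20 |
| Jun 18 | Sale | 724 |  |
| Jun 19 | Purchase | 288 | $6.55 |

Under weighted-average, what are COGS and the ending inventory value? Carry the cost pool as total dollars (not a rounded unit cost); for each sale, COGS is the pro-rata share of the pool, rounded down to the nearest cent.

After Jun 1: 221 on hand, pool $1,381.25 (≈ $6.2500 each)
After Jun 3: 523 on hand, pool $2,438.25 (≈ $4.6620 each)
After Jun 5: 873 on hand, pool $4,398.25 (≈ $5.0381 each)
After Jun 7: 953 on hand, pool $4,538.25 (≈ $4.7621 each)
Jun 8, sell 681: 681/953 × $4,538.25 → $3,242.96
After Jun 11: 633 on hand, pool $3,334.94 (≈ $5.2685 each)
After Jun 15: 921 on hand, pool $4,544.54 (≈ $4.9344 each)
Jun 18, sell 724: 724/921 × $4,544.54 → $3,572.47
After Jun 19: 485 on hand, pool $2,858.47 (≈ $5.8938 each)
Total COGS = $3,242.96 + $3,572.47 = $6,815.43
Ending inventory (cost pool remaining) = $2,858.47
Check: goods available $9,673.90 = COGS $6,815.43 + ending $2,858.47

COGS = $6,815.43; ending inventory = $2,858.47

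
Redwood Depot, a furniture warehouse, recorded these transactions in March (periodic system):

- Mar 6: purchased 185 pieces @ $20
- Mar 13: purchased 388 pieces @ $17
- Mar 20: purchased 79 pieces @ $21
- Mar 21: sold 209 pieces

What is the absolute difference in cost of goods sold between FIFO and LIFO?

$239

FIFO COGS: 185 @ $20 + 24 @ $17 = $4,108
LIFO COGS: 79 @ $21 + 130 @ $17 = $3,869
Difference = |$4,108 − $3,869| = $239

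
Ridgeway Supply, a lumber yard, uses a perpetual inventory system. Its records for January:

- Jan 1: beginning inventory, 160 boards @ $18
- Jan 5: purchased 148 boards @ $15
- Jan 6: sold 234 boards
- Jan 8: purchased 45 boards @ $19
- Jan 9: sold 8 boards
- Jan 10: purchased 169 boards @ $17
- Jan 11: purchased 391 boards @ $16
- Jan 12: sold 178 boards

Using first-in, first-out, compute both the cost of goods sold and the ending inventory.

COGS = $7,094; ending inventory = $7,990

Jan 6, 234 sold [FIFO — oldest first]: 160 @ $18 + 74 @ $15 = $3,990
Jan 9, 8 sold [FIFO — oldest first]: 8 @ $15 = $120
Jan 12, 178 sold [FIFO — oldest first]: 66 @ $15 + 45 @ $19 + 67 @ $17 = $2,984
Total COGS = $3,990 + $120 + $2,984 = $7,094
Ending inventory: 102 @ $17 + 391 @ $16 = $7,990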